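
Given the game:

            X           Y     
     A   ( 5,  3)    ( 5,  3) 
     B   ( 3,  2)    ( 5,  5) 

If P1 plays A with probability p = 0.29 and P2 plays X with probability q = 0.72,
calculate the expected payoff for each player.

E[P1] = 3.9776, E[P2] = 2.8864

Work:
E[P1] = p·q·π₁(A,X) + p·(1-q)·π₁(A,Y) + (1-p)·q·π₁(B,X) + (1-p)·(1-q)·π₁(B,Y)
= 0.29·0.72·5 + 0.29·0.28·5 + 0.71·0.72·3 + 0.71·0.28·5
= 3.9776

E[P2] = 2.8864 (similar calculation)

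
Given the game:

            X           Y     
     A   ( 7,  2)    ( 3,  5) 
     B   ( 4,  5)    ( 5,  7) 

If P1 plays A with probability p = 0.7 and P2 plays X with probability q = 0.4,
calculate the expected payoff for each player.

E[P1] = 4.6, E[P2] = 4.52

Work:
E[P1] = p·q·π₁(A,X) + p·(1-q)·π₁(A,Y) + (1-p)·q·π₁(B,X) + (1-p)·(1-q)·π₁(B,Y)
= 0.7·0.4·7 + 0.7·0.6·3 + 0.3·0.4·4 + 0.3·0.6·5
= 4.6

E[P2] = 4.52 (similar calculation)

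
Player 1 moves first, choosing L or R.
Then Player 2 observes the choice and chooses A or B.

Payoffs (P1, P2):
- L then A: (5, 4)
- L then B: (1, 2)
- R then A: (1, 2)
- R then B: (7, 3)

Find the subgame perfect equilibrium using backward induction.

P1 plays R, P2 plays A after L and B after R; Payoff (7, 3)

Work:
Backward induction:
After L: P2 chooses A → P1 gets 5
After R: P2 chooses B → P1 gets 7
P1 chooses R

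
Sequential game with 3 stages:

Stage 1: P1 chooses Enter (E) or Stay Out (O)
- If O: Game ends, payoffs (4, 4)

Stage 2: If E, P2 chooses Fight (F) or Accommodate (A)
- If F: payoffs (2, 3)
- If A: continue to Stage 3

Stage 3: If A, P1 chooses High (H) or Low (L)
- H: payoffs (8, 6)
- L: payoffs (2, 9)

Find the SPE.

SPE: (E, A, H); Outcome (8, 6)

Work:
Stage 3: P1 chooses H (8 vs 2)
Stage 2: P2: F->3, A->6 (anticipating H). Choose A
Stage 1: P1: O->4, E->8 (anticipating A, H). Choose E
SPE path: E -> A -> H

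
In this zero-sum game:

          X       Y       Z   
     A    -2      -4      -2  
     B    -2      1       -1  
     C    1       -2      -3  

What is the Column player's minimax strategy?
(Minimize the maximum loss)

Column should play Z, value = -1

Work:
Column player minimizes Row's maximum payoff:
Column X: max payoff to Row = 1
Column Y: max payoff to Row = 1
Column Z: max payoff to Row = -1
Minimum is -1, achieved by column Z.
Minimax strategy: Z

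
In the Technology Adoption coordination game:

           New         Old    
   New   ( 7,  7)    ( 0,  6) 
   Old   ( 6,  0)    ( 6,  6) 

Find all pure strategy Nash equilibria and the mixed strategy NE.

Pure NE: (New, New) and (Old, Old); Mixed NE: p = 0.8571, q = 0.8571

Work:
Check pure NE:
(New, New): (7, 7) - no unilateral deviation beneficial
(Old, Old): (6, 6) - no unilateral deviation beneficial
Mixed NE: P1 plays New with p = 0.8571, P2 plays New with q = 0.8571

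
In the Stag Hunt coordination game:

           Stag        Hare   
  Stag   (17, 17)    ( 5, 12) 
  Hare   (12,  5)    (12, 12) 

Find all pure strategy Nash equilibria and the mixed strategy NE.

Pure NE: (Stag, Stag) and (Hare, Hare); Mixed NE: p = 0.5833, q = 0.5833

Work:
Check pure NE:
(Stag, Stag): (17, 17) - no unilateral deviation beneficial
(Hare, Hare): (12, 12) - no unilateral deviation beneficial
Mixed NE: P1 plays Stag with p = 0.5833, P2 plays Stag with q = 0.5833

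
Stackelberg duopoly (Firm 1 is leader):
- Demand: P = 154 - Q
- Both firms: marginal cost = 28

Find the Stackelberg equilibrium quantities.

q₁* (leader) = 63.0, q₂* (follower) = 31.5

Work:
Follower's reaction: q₂ = (a - c - q₁)/2
Leader substitutes: π₁ = q₁·(a - q₁ - (a-c-q₁)/2 - c)
FOC: q₁* = (154 - 28)/2 = 63.00
Then: q₂* = (154 - 28 - 63.0)/2 = 31.50
Leader has first-mover advantage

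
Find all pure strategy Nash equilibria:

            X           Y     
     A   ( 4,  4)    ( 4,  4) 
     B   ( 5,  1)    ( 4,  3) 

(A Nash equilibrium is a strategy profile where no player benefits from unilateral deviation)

Nash equilibrium: (A, Y), (B, Y)

Work:
Best responses:
  P1 vs X: payoffs [4, 5] → best response B (payoff 5)
  P1 vs Y: payoffs [4, 4] → best response A/B (payoff 4)
  P2 vs A: payoffs [4, 4] → best response X/Y (payoff 4)
  P2 vs B: payoffs [1, 3] → best response Y (payoff 3)
Mutual best responses: (A,Y), (B,Y) → Nash equilibria.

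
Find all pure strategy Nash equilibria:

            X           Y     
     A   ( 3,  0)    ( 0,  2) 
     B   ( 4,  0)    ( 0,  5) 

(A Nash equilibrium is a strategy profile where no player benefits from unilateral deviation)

Nash equilibrium: (A, Y), (B, Y)

Work:
Best responses:
  P1 vs X: payoffs [3, 4] → best response B (payoff 4)
  P1 vs Y: payoffs [0, 0] → best response A/B (payoff 0)
  P2 vs A: payoffs [0, 2] → best response Y (payoff 2)
  P2 vs B: payoffs [0, 5] → best response Y (payoff 5)
Mutual best responses: (A,Y), (B,Y) → Nash equilibria.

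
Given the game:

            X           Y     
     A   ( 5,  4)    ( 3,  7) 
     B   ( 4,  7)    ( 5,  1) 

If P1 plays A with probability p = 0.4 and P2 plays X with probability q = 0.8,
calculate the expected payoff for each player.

E[P1] = 4.36, E[P2] = 5.32

Work:
E[P1] = p·q·π₁(A,X) + p·(1-q)·π₁(A,Y) + (1-p)·q·π₁(B,X) + (1-p)·(1-q)·π₁(B,Y)
= 0.4·0.8·5 + 0.4·0.2·3 + 0.6·0.8·4 + 0.6·0.2·5
= 4.36

E[P2] = 5.32 (similar calculation)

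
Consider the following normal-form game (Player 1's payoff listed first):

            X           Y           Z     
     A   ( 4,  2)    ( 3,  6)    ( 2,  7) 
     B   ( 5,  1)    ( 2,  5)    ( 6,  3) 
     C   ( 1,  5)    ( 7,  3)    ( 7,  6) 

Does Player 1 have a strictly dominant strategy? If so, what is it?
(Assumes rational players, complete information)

No strictly dominant strategy exists for Player 1

Work:
A strategy strictly dominates another if it gives a strictly higher payoff against every opponent action. Compare each pair of P1's strategies column-by-column:
  A vs B: [4 vs 5, 3 vs 2, 2 vs 6] → A does not strictly dominate B (column X: 4 ≤ 5)
  A vs C: [4 vs 1, 3 vs 7, 2 vs 7] → A does not strictly dominate C (column Y: 3 ≤ 7)
  B vs A: [5 vs 4, 2 vs 3, 6 vs 2] → B does not strictly dominate A (column Y: 2 ≤ 3)
  B vs C: [5 vs 1, 2 vs 7, 6 vs 7] → B does not strictly dominate C (column Y: 2 ≤ 7)
  C vs A: [1 vs 4, 7 vs 3, 7 vs 2] → C does not strictly dominate A (column X: 1 ≤ 4)
  C vs B: [1 vs 5, 7 vs 2, 7 vs 6] → C does not strictly dominate B (column X: 1 ≤ 5)
No single strategy strictly dominates all others → no strictly dominant strategy.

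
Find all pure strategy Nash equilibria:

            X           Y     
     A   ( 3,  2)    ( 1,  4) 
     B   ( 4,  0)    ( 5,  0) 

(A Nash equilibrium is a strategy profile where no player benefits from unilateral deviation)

Nash equilibrium: (B, X), (B, Y)

Work:
Best responses:
  P1 vs X: payoffs [3, 4] → best response B (payoff 4)
  P1 vs Y: payoffs [1, 5] → best response B (payoff 5)
  P2 vs A: payoffs [2, 4] → best response Y (payoff 4)
  P2 vs B: payoffs [0, 0] → best response X/Y (payoff 0)
Mutual best responses: (B,X), (B,Y) → Nash equilibria.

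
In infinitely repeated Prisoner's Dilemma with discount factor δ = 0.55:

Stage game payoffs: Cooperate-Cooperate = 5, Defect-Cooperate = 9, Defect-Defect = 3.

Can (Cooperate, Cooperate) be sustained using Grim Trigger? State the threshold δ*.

δ* = 0.6667; since δ = 0.55 < 0.6667, cooperation cannot be sustained

Work:
For Grim Trigger:
Cooperate forever: 5/(1-δ)
Defect then punished: 9 + 3·δ/(1-δ)
Need: 5/(1-δ) ≥ 9 + 3·δ/(1-δ)
Solving: δ ≥ (T-R)/(T-P) = (9-5)/(9-3) = 0.6667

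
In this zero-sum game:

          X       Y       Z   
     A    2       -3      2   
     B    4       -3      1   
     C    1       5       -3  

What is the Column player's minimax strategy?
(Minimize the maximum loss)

Column should play Z, value = 2

Work:
Column player minimizes Row's maximum payoff:
Column X: max payoff to Row = 4
Column Y: max payoff to Row = 5
Column Z: max payoff to Row = 2
Minimum is 2, achieved by column Z.
Minimax strategy: Z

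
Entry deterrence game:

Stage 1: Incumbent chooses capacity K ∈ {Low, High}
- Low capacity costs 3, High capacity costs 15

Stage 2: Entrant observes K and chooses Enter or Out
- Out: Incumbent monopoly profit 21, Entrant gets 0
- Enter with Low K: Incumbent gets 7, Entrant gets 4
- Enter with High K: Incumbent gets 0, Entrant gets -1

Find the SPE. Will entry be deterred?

SPE: (High, Enter|Low, Out|High); Entry deterred. Incumbent net profit = 6

Work:
After Low K: Entrant enters (4 > 0)
After High K: Entrant stays out (-1 < 0)
Incumbent: Low → 7−3=4, High → 21−15=6
Incumbent chooses High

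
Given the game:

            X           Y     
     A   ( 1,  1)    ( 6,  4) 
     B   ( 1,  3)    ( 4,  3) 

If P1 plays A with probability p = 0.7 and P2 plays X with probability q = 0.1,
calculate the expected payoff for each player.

E[P1] = 4.96, E[P2] = 3.49

Work:
E[P1] = p·q·π₁(A,X) + p·(1-q)·π₁(A,Y) + (1-p)·q·π₁(B,X) + (1-p)·(1-q)·π₁(B,Y)
= 0.7·0.1·1 + 0.7·0.9·6 + 0.3·0.1·1 + 0.3·0.9·4
= 4.96

E[P2] = 3.49 (similar calculation)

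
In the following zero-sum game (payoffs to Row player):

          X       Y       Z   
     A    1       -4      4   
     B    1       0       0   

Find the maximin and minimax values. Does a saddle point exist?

Maximin = 0, Minimax = 0, Saddle: True

Work:
Row minimums: [-4, 0] → maximin = 0
Column maximums: [1, 0, 4] → minimax = 0
Saddle point exists! Game value = 0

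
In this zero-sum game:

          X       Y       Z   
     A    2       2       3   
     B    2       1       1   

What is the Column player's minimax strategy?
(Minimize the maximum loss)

Column should play X or Y (all achieve the minimum), value = 2

Work:
Column player minimizes Row's maximum payoff:
Column X: max payoff to Row = 2
Column Y: max payoff to Row = 2
Column Z: max payoff to Row = 3
Minimum is 2, achieved by columns X, Y (tied).
Each of X or Y is a minimax strategy.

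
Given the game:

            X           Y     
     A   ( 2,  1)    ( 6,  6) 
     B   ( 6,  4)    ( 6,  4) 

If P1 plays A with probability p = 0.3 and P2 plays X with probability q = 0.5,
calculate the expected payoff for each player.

E[P1] = 5.4, E[P2] = 3.85

Work:
E[P1] = p·q·π₁(A,X) + p·(1-q)·π₁(A,Y) + (1-p)·q·π₁(B,X) + (1-p)·(1-q)·π₁(B,Y)
= 0.3·0.5·2 + 0.3·0.5·6 + 0.7·0.5·6 + 0.7·0.5·6
= 5.4

E[P2] = 3.85 (similar calculation)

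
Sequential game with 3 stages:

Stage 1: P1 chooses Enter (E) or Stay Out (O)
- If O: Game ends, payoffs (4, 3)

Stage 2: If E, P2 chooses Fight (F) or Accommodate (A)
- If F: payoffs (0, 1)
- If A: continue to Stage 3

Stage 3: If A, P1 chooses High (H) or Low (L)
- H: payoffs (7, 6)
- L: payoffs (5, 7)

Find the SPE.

SPE: (E, A, H); Outcome (7, 6)

Work:
Stage 3: P1 chooses H (7 vs 5)
Stage 2: P2: F->1, A->6 (anticipating H). Choose A
Stage 1: P1: O->4, E->7 (anticipating A, H). Choose E
SPE path: E -> A -> H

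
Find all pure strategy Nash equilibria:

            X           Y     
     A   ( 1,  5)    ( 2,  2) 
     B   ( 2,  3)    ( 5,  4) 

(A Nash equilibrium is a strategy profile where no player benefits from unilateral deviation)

Nash equilibrium: (B, Y)

Work:
Best responses:
  P1 vs X: payoffs [1, 2] → best response B (payoff 2)
  P1 vs Y: payoffs [2, 5] → best response B (payoff 5)
  P2 vs A: payoffs [5, 2] → best response X (payoff 5)
  P2 vs B: payoffs [3, 4] → best response Y (payoff 4)
Mutual best responses: (B,Y) → Nash equilibria.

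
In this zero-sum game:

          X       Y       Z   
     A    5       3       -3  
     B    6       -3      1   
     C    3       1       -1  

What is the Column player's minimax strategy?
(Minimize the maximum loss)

Column should play Z, value = 1

Work:
Column player minimizes Row's maximum payoff:
Column X: max payoff to Row = 6
Column Y: max payoff to Row = 3
Column Z: max payoff to Row = 1
Minimum is 1, achieved by column Z.
Minimax strategy: Z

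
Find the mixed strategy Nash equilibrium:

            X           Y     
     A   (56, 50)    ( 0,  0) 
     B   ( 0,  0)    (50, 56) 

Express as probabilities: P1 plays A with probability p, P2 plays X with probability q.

p = 0.5283, q = 0.4717

Work:
Find probabilities that make opponent indifferent:
P2 chooses q to make P1 indifferent between A and B
P1 chooses p to make P2 indifferent between X and Y
Mixed NE: P1 plays (A: 0.5283, B: 0.4717), P2 plays (X: 0.4717, Y: 0.5283)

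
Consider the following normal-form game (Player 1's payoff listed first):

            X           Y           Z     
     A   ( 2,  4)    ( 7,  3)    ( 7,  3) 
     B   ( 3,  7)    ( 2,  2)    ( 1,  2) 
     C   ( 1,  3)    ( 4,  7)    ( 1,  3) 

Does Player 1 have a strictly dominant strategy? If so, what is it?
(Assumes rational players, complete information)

No strictly dominant strategy exists for Player 1

Work:
A strategy strictly dominates another if it gives a strictly higher payoff against every opponent action. Compare each pair of P1's strategies column-by-column:
  A vs B: [2 vs 3, 7 vs 2, 7 vs 1] → A does not strictly dominate B (column X: 2 ≤ 3)
  A vs C: [2 vs 1, 7 vs 4, 7 vs 1] → A strictly dominates C
  B vs A: [3 vs 2, 2 vs 7, 1 vs 7] → B does not strictly dominate A (column Y: 2 ≤ 7)
  B vs C: [3 vs 1, 2 vs 4, 1 vs 1] → B does not strictly dominate C (column Y: 2 ≤ 4)
  C vs A: [1 vs 2, 4 vs 7, 1 vs 7] → C does not strictly dominate A (column X: 1 ≤ 2)
  C vs B: [1 vs 3, 4 vs 2, 1 vs 1] → C does not strictly dominate B (column X: 1 ≤ 3)
No single strategy strictly dominates all others → no strictly dominant strategy.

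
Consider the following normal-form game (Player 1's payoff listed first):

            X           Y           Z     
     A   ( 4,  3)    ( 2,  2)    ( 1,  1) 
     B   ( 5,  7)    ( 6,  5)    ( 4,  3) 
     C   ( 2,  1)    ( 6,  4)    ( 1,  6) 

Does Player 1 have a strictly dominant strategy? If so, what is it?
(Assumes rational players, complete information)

No strictly dominant strategy exists for Player 1

Work:
A strategy strictly dominates another if it gives a strictly higher payoff against every opponent action. Compare each pair of P1's strategies column-by-column:
  A vs B: [4 vs 5, 2 vs 6, 1 vs 4] → A does not strictly dominate B (column X: 4 ≤ 5)
  A vs C: [4 vs 2, 2 vs 6, 1 vs 1] → A does not strictly dominate C (column Y: 2 ≤ 6)
  B vs A: [5 vs 4, 6 vs 2, 4 vs 1] → B strictly dominates A
  B vs C: [5 vs 2, 6 vs 6, 4 vs 1] → B does not strictly dominate C (column Y: 6 ≤ 6)
  C vs A: [2 vs 4, 6 vs 2, 1 vs 1] → C does not strictly dominate A (column X: 2 ≤ 4)
  C vs B: [2 vs 5, 6 vs 6, 1 vs 4] → C does not strictly dominate B (column X: 2 ≤ 5)
No single strategy strictly dominates all others → no strictly dominant strategy.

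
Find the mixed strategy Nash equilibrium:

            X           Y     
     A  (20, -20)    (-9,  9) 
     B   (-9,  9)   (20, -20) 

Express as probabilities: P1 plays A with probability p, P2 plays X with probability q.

p = 0.5, q = 0.5

Work:
Find probabilities that make opponent indifferent:
P2 chooses q to make P1 indifferent between A and B
P1 chooses p to make P2 indifferent between X and Y
Mixed NE: P1 plays (A: 0.5, B: 0.5), P2 plays (X: 0.5, Y: 0.5)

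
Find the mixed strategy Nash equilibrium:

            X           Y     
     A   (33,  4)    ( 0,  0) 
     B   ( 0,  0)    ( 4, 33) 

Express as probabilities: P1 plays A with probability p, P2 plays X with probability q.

p = 0.8919, q = 0.1081

Work:
Find probabilities that make opponent indifferent:
P2 chooses q to make P1 indifferent between A and B
P1 chooses p to make P2 indifferent between X and Y
Mixed NE: P1 plays (A: 0.8919, B: 0.1081), P2 plays (X: 0.1081, Y: 0.8919)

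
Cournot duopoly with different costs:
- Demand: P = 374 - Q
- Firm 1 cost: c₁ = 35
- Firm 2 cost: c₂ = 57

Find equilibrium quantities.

q₁* = 120.33, q₂* = 98.33

Work:
Reaction: q₁ = (374 - 35 - q₂)/2
Reaction: q₂ = (374 - 57 - q₁)/2
Solve simultaneously:
q₁* = (374 - 2×35 + 57)/3 = 120.33
q₂* = (374 - 2×57 + 35)/3 = 98.33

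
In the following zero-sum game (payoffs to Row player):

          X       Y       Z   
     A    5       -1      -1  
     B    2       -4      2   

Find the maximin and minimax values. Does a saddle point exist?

Maximin = -1, Minimax = -1, Saddle: True

Work:
Row minimums: [-1, -4] → maximin = -1
Column maximums: [5, -1, 2] → minimax = -1
Saddle point exists! Game value = -1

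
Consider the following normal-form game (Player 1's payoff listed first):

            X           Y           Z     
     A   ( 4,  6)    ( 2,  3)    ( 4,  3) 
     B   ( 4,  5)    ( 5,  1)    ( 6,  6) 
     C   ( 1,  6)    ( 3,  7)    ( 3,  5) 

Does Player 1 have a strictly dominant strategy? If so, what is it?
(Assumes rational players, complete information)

No strictly dominant strategy exists for Player 1

Work:
A strategy strictly dominates another if it gives a strictly higher payoff against every opponent action. Compare each pair of P1's strategies column-by-column:
  A vs B: [4 vs 4, 2 vs 5, 4 vs 6] → A does not strictly dominate B (column X: 4 ≤ 4)
  A vs C: [4 vs 1, 2 vs 3, 4 vs 3] → A does not strictly dominate C (column Y: 2 ≤ 3)
  B vs A: [4 vs 4, 5 vs 2, 6 vs 4] → B does not strictly dominate A (column X: 4 ≤ 4)
  B vs C: [4 vs 1, 5 vs 3, 6 vs 3] → B strictly dominates C
  C vs A: [1 vs 4, 3 vs 2, 3 vs 4] → C does not strictly dominate A (column X: 1 ≤ 4)
  C vs B: [1 vs 4, 3 vs 5, 3 vs 6] → C does not strictly dominate B (column X: 1 ≤ 4)
No single strategy strictly dominates all others → no strictly dominant strategy.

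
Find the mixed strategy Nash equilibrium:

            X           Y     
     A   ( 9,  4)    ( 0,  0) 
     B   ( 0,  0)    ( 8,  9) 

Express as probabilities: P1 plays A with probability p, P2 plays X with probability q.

p = 0.6923, q = 0.4706

Work:
Find probabilities that make opponent indifferent:
P2 chooses q to make P1 indifferent between A and B
P1 chooses p to make P2 indifferent between X and Y
Mixed NE: P1 plays (A: 0.6923, B: 0.3077), P2 plays (X: 0.4706, Y: 0.5294)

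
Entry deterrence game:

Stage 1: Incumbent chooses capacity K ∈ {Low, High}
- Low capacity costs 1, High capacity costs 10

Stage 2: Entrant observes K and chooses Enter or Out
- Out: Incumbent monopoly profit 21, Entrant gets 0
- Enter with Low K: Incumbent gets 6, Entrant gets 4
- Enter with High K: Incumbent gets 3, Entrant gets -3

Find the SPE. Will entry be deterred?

SPE: (High, Enter|Low, Out|High); Entry deterred. Incumbent net profit = 11

Work:
After Low K: Entrant enters (4 > 0)
After High K: Entrant stays out (-3 < 0)
Incumbent: Low → 6−1=5, High → 21−10=11
Incumbent chooses High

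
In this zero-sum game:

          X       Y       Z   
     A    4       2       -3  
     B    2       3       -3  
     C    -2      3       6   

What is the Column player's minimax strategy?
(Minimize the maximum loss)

Column should play Y, value = 3

Work:
Column player minimizes Row's maximum payoff:
Column X: max payoff to Row = 4
Column Y: max payoff to Row = 3
Column Z: max payoff to Row = 6
Minimum is 3, achieved by column Y.
Minimax strategy: Y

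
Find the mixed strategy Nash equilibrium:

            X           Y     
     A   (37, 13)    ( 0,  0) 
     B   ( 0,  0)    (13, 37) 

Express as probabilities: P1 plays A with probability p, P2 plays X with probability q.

p = 0.74, q = 0.26

Work:
Find probabilities that make opponent indifferent:
P2 chooses q to make P1 indifferent between A and B
P1 chooses p to make P2 indifferent between X and Y
Mixed NE: P1 plays (A: 0.74, B: 0.26), P2 plays (X: 0.26, Y: 0.74)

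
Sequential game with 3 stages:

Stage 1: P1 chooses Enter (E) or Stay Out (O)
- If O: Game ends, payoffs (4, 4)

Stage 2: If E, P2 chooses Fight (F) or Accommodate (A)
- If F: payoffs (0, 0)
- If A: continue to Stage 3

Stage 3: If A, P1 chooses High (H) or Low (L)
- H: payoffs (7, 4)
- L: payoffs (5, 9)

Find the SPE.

SPE: (E, A, H); Outcome (7, 4)

Work:
Stage 3: P1 chooses H (7 vs 5)
Stage 2: P2: F->0, A->4 (anticipating H). Choose A
Stage 1: P1: O->4, E->7 (anticipating A, H). Choose E
SPE path: E -> A -> H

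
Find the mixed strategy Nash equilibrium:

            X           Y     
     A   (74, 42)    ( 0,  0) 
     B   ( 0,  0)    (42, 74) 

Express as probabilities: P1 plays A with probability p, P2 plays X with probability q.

p = 0.6379, q = 0.3621

Work:
Find probabilities that make opponent indifferent:
P2 chooses q to make P1 indifferent between A and B
P1 chooses p to make P2 indifferent between X and Y
Mixed NE: P1 plays (A: 0.6379, B: 0.3621), P2 plays (X: 0.3621, Y: 0.6379)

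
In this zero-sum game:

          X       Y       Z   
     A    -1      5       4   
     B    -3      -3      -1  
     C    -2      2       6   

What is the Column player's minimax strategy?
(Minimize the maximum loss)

Column should play X, value = -1

Work:
Column player minimizes Row's maximum payoff:
Column X: max payoff to Row = -1
Column Y: max payoff to Row = 5
Column Z: max payoff to Row = 6
Minimum is -1, achieved by column X.
Minimax strategy: X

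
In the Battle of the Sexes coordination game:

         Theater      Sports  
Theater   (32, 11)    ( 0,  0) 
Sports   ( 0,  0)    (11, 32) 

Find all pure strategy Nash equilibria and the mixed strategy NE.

Pure NE: (Theater, Theater) and (Sports, Sports); Mixed NE: p = 0.7442, q = 0.2558

Work:
Check pure NE:
(Theater, Theater): (32, 11) - no unilateral deviation beneficial
(Sports, Sports): (11, 32) - no unilateral deviation beneficial
Mixed NE: P1 plays Theater with p = 0.7442, P2 plays Theater with q = 0.2558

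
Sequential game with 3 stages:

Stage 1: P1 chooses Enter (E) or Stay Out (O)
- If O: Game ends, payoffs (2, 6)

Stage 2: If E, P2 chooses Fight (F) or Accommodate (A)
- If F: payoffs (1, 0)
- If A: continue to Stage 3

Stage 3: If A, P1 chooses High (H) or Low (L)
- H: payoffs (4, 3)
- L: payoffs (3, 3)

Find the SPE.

SPE: (E, A, H); Outcome (4, 3)

Work:
Stage 3: P1 chooses H (4 vs 3)
Stage 2: P2: F->0, A->3 (anticipating H). Choose A
Stage 1: P1: O->2, E->4 (anticipating A, H). Choose E
SPE path: E -> A -> H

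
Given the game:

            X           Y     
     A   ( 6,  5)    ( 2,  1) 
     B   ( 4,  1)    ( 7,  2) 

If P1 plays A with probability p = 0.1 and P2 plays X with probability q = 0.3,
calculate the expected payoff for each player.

E[P1] = 5.81, E[P2] = 1.75

Work:
E[P1] = p·q·π₁(A,X) + p·(1-q)·π₁(A,Y) + (1-p)·q·π₁(B,X) + (1-p)·(1-q)·π₁(B,Y)
= 0.1·0.3·6 + 0.1·0.7·2 + 0.9·0.3·4 + 0.9·0.7·7
= 5.81

E[P2] = 1.75 (similar calculation)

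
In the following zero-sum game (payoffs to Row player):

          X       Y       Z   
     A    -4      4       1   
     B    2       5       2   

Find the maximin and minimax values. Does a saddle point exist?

Maximin = 2, Minimax = 2, Saddle: True

Work:
Row minimums: [-4, 2] → maximin = 2
Column maximums: [2, 5, 2] → minimax = 2
Saddle point exists! Game value = 2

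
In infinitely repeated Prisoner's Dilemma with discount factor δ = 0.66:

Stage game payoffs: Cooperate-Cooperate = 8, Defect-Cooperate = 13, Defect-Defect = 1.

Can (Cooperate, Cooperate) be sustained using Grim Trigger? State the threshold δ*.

δ* = 0.4167; since δ = 0.66 ≥ 0.4167, cooperation can be sustained

Work:
For Grim Trigger:
Cooperate forever: 8/(1-δ)
Defect then punished: 13 + 1·δ/(1-δ)
Need: 8/(1-δ) ≥ 13 + 1·δ/(1-δ)
Solving: δ ≥ (T-R)/(T-P) = (13-8)/(13-1) = 0.4167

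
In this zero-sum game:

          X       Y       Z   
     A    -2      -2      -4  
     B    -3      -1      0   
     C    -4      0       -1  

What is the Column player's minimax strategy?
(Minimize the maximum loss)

Column should play X, value = -2

Work:
Column player minimizes Row's maximum payoff:
Column X: max payoff to Row = -2
Column Y: max payoff to Row = 0
Column Z: max payoff to Row = 0
Minimum is -2, achieved by column X.
Minimax strategy: X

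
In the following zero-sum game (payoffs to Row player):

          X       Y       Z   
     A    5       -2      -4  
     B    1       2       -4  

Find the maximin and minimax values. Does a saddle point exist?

Maximin = -4, Minimax = -4, Saddle: True

Work:
Row minimums: [-4, -4] → maximin = -4
Column maximums: [5, 2, -4] → minimax = -4
Saddle point exists! Game value = -4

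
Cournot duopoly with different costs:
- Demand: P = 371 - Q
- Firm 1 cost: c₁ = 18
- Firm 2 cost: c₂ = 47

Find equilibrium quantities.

q₁* = 127.33, q₂* = 98.33

Work:
Reaction: q₁ = (371 - 18 - q₂)/2
Reaction: q₂ = (371 - 47 - q₁)/2
Solve simultaneously:
q₁* = (371 - 2×18 + 47)/3 = 127.33
q₂* = (371 - 2×47 + 18)/3 = 98.33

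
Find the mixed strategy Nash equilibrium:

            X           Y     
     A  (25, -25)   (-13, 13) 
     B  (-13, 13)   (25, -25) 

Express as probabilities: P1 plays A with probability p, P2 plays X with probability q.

p = 0.5, q = 0.5

Work:
Find probabilities that make opponent indifferent:
P2 chooses q to make P1 indifferent between A and B
P1 chooses p to make P2 indifferent between X and Y
Mixed NE: P1 plays (A: 0.5, B: 0.5), P2 plays (X: 0.5, Y: 0.5)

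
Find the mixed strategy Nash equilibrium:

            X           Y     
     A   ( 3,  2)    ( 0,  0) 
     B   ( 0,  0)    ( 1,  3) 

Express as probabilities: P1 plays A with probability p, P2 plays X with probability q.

p = 0.6, q = 0.25

Work:
Find probabilities that make opponent indifferent:
P2 chooses q to make P1 indifferent between A and B
P1 chooses p to make P2 indifferent between X and Y
Mixed NE: P1 plays (A: 0.6, B: 0.4), P2 plays (X: 0.25, Y: 0.75)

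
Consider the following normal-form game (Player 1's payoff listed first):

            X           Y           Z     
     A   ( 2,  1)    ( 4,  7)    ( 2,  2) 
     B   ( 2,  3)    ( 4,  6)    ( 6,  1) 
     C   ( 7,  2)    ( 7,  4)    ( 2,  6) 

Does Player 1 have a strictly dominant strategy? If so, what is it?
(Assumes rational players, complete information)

No strictly dominant strategy exists for Player 1

Work:
A strategy strictly dominates another if it gives a strictly higher payoff against every opponent action. Compare each pair of P1's strategies column-by-column:
  A vs B: [2 vs 2, 4 vs 4, 2 vs 6] → A does not strictly dominate B (column X: 2 ≤ 2)
  A vs C: [2 vs 7, 4 vs 7, 2 vs 2] → A does not strictly dominate C (column X: 2 ≤ 7)
  B vs A: [2 vs 2, 4 vs 4, 6 vs 2] → B does not strictly dominate A (column X: 2 ≤ 2)
  B vs C: [2 vs 7, 4 vs 7, 6 vs 2] → B does not strictly dominate C (column X: 2 ≤ 7)
  C vs A: [7 vs 2, 7 vs 4, 2 vs 2] → C does not strictly dominate A (column Z: 2 ≤ 2)
  C vs B: [7 vs 2, 7 vs 4, 2 vs 6] → C does not strictly dominate B (column Z: 2 ≤ 6)
No single strategy strictly dominates all others → no strictly dominant strategy.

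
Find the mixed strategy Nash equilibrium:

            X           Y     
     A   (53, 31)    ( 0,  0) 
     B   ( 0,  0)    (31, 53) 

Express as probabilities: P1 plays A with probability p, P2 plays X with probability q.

p = 0.631, q = 0.369

Work:
Find probabilities that make opponent indifferent:
P2 chooses q to make P1 indifferent between A and B
P1 chooses p to make P2 indifferent between X and Y
Mixed NE: P1 plays (A: 0.631, B: 0.369), P2 plays (X: 0.369, Y: 0.631)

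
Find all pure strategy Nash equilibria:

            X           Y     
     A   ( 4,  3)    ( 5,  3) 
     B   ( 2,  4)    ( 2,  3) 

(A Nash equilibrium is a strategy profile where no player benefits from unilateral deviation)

Nash equilibrium: (A, X), (A, Y)

Work:
Best responses:
  P1 vs X: payoffs [4, 2] → best response A (payoff 4)
  P1 vs Y: payoffs [5, 2] → best response A (payoff 5)
  P2 vs A: payoffs [3, 3] → best response X/Y (payoff 3)
  P2 vs B: payoffs [4, 3] → best response X (payoff 4)
Mutual best responses: (A,X), (A,Y) → Nash equilibria.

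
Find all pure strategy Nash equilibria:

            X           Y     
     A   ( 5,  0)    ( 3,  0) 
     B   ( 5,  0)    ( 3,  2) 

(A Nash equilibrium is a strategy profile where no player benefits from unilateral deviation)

Nash equilibrium: (A, X), (A, Y), (B, Y)

Work:
Best responses:
  P1 vs X: payoffs [5, 5] → best response A/B (payoff 5)
  P1 vs Y: payoffs [3, 3] → best response A/B (payoff 3)
  P2 vs A: payoffs [0, 0] → best response X/Y (payoff 0)
  P2 vs B: payoffs [0, 2] → best response Y (payoff 2)
Mutual best responses: (A,X), (A,Y), (B,Y) → Nash equilibria.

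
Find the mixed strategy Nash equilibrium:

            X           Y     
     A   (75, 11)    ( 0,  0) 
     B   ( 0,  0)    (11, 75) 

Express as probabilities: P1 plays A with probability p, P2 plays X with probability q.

p = 0.8721, q = 0.1279

Work:
Find probabilities that make opponent indifferent:
P2 chooses q to make P1 indifferent between A and B
P1 chooses p to make P2 indifferent between X and Y
Mixed NE: P1 plays (A: 0.8721, B: 0.1279), P2 plays (X: 0.1279, Y: 0.8721)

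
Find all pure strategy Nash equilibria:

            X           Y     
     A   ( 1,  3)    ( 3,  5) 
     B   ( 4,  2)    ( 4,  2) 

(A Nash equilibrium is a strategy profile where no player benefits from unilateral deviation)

Nash equilibrium: (B, X), (B, Y)

Work:
Best responses:
  P1 vs X: payoffs [1, 4] → best response B (payoff 4)
  P1 vs Y: payoffs [3, 4] → best response B (payoff 4)
  P2 vs A: payoffs [3, 5] → best response Y (payoff 5)
  P2 vs B: payoffs [2, 2] → best response X/Y (payoff 2)
Mutual best responses: (B,X), (B,Y) → Nash equilibria.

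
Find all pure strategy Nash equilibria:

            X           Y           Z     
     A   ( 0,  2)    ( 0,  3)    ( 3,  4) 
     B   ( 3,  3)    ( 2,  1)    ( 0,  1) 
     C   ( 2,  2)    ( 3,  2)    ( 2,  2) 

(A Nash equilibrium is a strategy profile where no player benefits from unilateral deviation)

Nash equilibrium: (A, Z), (B, X), (C, Y)

Work:
Best responses:
  P1 vs X: payoffs [0, 3, 2] → best response B (payoff 3)
  P1 vs Y: payoffs [0, 2, 3] → best response C (payoff 3)
  P1 vs Z: payoffs [3, 0, 2] → best response A (payoff 3)
  P2 vs A: payoffs [2, 3, 4] → best response Z (payoff 4)
  P2 vs B: payoffs [3, 1, 1] → best response X (payoff 3)
  P2 vs C: payoffs [2, 2, 2] → best response X/Y/Z (payoff 2)
Mutual best responses: (A,Z), (B,X), (C,Y) → Nash equilibria.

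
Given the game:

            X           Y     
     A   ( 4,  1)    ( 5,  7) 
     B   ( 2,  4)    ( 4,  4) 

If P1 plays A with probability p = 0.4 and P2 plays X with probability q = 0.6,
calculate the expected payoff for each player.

E[P1] = 3.44, E[P2] = 3.76

Work:
E[P1] = p·q·π₁(A,X) + p·(1-q)·π₁(A,Y) + (1-p)·q·π₁(B,X) + (1-p)·(1-q)·π₁(B,Y)
= 0.4·0.6·4 + 0.4·0.4·5 + 0.6·0.6·2 + 0.6·0.4·4
= 3.44

E[P2] = 3.76 (similar calculation)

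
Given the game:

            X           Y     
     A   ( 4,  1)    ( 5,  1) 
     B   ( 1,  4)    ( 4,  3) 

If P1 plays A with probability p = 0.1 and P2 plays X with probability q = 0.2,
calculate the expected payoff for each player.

E[P1] = 3.54, E[P2] = 2.98

Work:
E[P1] = p·q·π₁(A,X) + p·(1-q)·π₁(A,Y) + (1-p)·q·π₁(B,X) + (1-p)·(1-q)·π₁(B,Y)
= 0.1·0.2·4 + 0.1·0.8·5 + 0.9·0.2·1 + 0.9·0.8·4
= 3.54

E[P2] = 2.98 (similar calculation)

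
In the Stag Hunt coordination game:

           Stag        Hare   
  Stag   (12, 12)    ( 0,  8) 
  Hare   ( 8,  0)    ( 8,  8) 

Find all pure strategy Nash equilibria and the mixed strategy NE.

Pure NE: (Stag, Stag) and (Hare, Hare); Mixed NE: p = 0.6667, q = 0.6667

Work:
Check pure NE:
(Stag, Stag): (12, 12) - no unilateral deviation beneficial
(Hare, Hare): (8, 8) - no unilateral deviation beneficial
Mixed NE: P1 plays Stag with p = 0.6667, P2 plays Stag with q = 0.6667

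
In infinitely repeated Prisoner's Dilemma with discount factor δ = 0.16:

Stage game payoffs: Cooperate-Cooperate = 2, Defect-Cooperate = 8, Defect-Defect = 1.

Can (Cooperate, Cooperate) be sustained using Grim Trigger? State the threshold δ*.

δ* = 0.8571; since δ = 0.16 < 0.8571, cooperation cannot be sustained

Work:
For Grim Trigger:
Cooperate forever: 2/(1-δ)
Defect then punished: 8 + 1·δ/(1-δ)
Need: 2/(1-δ) ≥ 8 + 1·δ/(1-δ)
Solving: δ ≥ (T-R)/(T-P) = (8-2)/(8-1) = 0.8571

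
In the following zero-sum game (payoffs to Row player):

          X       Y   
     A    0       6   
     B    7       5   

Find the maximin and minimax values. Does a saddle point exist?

Maximin = 5, Minimax = 6, Saddle: False

Work:
Row minimums: [0, 5] → maximin = 5
Column maximums: [7, 6] → minimax = 6
No saddle point (maximin ≠ minimax). Mixed strategy needed.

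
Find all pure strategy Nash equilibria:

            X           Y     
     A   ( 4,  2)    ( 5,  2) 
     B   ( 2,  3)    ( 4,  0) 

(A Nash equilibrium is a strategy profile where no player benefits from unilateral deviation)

Nash equilibrium: (A, X), (A, Y)

Work:
Best responses:
  P1 vs X: payoffs [4, 2] → best response A (payoff 4)
  P1 vs Y: payoffs [5, 4] → best response A (payoff 5)
  P2 vs A: payoffs [2, 2] → best response X/Y (payoff 2)
  P2 vs B: payoffs [3, 0] → best response X (payoff 3)
Mutual best responses: (A,X), (A,Y) → Nash equilibria.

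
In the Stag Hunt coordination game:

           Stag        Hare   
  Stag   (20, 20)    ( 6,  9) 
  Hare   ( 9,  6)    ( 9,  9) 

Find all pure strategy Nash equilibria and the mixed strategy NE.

Pure NE: (Stag, Stag) and (Hare, Hare); Mixed NE: p = 0.2143, q = 0.2143

Work:
Check pure NE:
(Stag, Stag): (20, 20) - no unilateral deviation beneficial
(Hare, Hare): (9, 9) - no unilateral deviation beneficial
Mixed NE: P1 plays Stag with p = 0.2143, P2 plays Stag with q = 0.2143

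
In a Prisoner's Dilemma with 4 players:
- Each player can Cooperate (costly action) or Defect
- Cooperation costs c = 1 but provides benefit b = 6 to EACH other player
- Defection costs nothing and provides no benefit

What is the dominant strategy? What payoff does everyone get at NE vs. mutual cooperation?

Dominant: Defect; NE payoff = 0; Coop payoff = 17

Work:
Defect dominates (saves cost c = 1, benefit to others is external)
NE: All defect → everyone gets 0
If all cooperate: each receives (3)×6 - 1 = 17
Social dilemma: 17 > 0 but NE gives 0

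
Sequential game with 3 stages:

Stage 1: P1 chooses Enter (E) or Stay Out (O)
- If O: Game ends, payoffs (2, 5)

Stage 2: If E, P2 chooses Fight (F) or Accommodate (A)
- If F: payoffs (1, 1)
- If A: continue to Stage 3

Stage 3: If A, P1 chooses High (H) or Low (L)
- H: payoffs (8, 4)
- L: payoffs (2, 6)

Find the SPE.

SPE: (E, A, H); Outcome (8, 4)

Work:
Stage 3: P1 chooses H (8 vs 2)
Stage 2: P2: F->1, A->4 (anticipating H). Choose A
Stage 1: P1: O->2, E->8 (anticipating A, H). Choose E
SPE path: E -> A -> H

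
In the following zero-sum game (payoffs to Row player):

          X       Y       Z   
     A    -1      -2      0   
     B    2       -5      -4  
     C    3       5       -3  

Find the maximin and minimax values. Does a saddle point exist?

Maximin = -2, Minimax = 0, Saddle: False

Work:
Row minimums: [-2, -5, -3] → maximin = -2
Column maximums: [3, 5, 0] → minimax = 0
No saddle point (maximin ≠ minimax). Mixed strategy needed.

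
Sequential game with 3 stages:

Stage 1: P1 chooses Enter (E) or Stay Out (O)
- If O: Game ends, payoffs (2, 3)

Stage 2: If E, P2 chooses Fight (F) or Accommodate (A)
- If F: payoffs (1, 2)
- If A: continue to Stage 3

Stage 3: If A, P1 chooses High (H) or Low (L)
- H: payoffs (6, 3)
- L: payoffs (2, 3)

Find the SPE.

SPE: (E, A, H); Outcome (6, 3)

Work:
Stage 3: P1 chooses H (6 vs 2)
Stage 2: P2: F->2, A->3 (anticipating H). Choose A
Stage 1: P1: O->2, E->6 (anticipating A, H). Choose E
SPE path: E -> A -> H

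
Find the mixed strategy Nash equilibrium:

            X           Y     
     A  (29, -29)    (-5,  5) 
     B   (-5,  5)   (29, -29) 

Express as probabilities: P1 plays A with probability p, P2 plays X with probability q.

p = 0.5, q = 0.5

Work:
Find probabilities that make opponent indifferent:
P2 chooses q to make P1 indifferent between A and B
P1 chooses p to make P2 indifferent between X and Y
Mixed NE: P1 plays (A: 0.5, B: 0.5), P2 plays (X: 0.5, Y: 0.5)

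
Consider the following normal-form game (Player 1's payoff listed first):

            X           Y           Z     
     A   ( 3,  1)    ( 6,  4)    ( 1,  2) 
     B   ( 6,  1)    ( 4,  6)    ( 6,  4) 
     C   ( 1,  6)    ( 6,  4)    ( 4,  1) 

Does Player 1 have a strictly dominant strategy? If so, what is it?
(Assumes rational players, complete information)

No strictly dominant strategy exists for Player 1

Work:
A strategy strictly dominates another if it gives a strictly higher payoff against every opponent action. Compare each pair of P1's strategies column-by-column:
  A vs B: [3 vs 6, 6 vs 4, 1 vs 6] → A does not strictly dominate B (column X: 3 ≤ 6)
  A vs C: [3 vs 1, 6 vs 6, 1 vs 4] → A does not strictly dominate C (column Y: 6 ≤ 6)
  B vs A: [6 vs 3, 4 vs 6, 6 vs 1] → B does not strictly dominate A (column Y: 4 ≤ 6)
  B vs C: [6 vs 1, 4 vs 6, 6 vs 4] → B does not strictly dominate C (column Y: 4 ≤ 6)
  C vs A: [1 vs 3, 6 vs 6, 4 vs 1] → C does not strictly dominate A (column X: 1 ≤ 3)
  C vs B: [1 vs 6, 6 vs 4, 4 vs 6] → C does not strictly dominate B (column X: 1 ≤ 6)
No single strategy strictly dominates all others → no strictly dominant strategy.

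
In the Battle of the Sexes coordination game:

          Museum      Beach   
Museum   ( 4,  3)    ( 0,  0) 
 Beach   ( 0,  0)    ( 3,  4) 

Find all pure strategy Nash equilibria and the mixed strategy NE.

Pure NE: (Museum, Museum) and (Beach, Beach); Mixed NE: p = 0.5714, q = 0.4286

Work:
Check pure NE:
(Museum, Museum): (4, 3) - no unilateral deviation beneficial
(Beach, Beach): (3, 4) - no unilateral deviation beneficial
Mixed NE: P1 plays Museum with p = 0.5714, P2 plays Museum with q = 0.4286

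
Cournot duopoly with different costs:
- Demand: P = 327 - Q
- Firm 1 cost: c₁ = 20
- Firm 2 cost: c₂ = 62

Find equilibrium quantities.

q₁* = 116.33, q₂* = 74.33

Work:
Reaction: q₁ = (327 - 20 - q₂)/2
Reaction: q₂ = (327 - 62 - q₁)/2
Solve simultaneously:
q₁* = (327 - 2×20 + 62)/3 = 116.33
q₂* = (327 - 2×62 + 20)/3 = 74.33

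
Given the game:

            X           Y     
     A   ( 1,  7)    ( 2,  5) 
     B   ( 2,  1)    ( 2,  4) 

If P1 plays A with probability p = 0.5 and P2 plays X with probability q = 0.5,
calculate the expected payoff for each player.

E[P1] = 1.75, E[P2] = 4.25

Work:
E[P1] = p·q·π₁(A,X) + p·(1-q)·π₁(A,Y) + (1-p)·q·π₁(B,X) + (1-p)·(1-q)·π₁(B,Y)
= 0.5·0.5·1 + 0.5·0.5·2 + 0.5·0.5·2 + 0.5·0.5·2
= 1.75

E[P2] = 4.25 (similar calculation)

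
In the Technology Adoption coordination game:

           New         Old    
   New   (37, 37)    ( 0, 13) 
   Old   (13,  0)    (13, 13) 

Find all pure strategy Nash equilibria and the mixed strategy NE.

Pure NE: (New, New) and (Old, Old); Mixed NE: p = 0.3514, q = 0.3514

Work:
Check pure NE:
(New, New): (37, 37) - no unilateral deviation beneficial
(Old, Old): (13, 13) - no unilateral deviation beneficial
Mixed NE: P1 plays New with p = 0.3514, P2 plays New with q = 0.3514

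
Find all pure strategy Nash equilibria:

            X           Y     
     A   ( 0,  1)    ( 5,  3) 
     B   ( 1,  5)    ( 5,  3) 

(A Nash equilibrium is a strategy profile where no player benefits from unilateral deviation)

Nash equilibrium: (A, Y), (B, X)

Work:
Best responses:
  P1 vs X: payoffs [0, 1] → best response B (payoff 1)
  P1 vs Y: payoffs [5, 5] → best response A/B (payoff 5)
  P2 vs A: payoffs [1, 3] → best response Y (payoff 3)
  P2 vs B: payoffs [5, 3] → best response X (payoff 5)
Mutual best responses: (A,Y), (B,X) → Nash equilibria.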